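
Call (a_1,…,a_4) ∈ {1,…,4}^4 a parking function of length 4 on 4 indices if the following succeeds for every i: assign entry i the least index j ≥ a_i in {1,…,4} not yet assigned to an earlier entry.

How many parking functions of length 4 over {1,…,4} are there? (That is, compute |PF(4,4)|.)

|PF| = (4−4+1)·(4+1)^(4−1) = 1·125 = 125 (Pollak)
One tuple (2,3,1,4) → sorted (1,2,3,4): b_i ≤ i ∀i, a PF.

125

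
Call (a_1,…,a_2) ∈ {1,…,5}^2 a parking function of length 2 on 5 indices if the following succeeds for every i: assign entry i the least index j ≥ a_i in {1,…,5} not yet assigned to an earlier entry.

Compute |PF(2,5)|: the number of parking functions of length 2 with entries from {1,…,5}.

24

|PF(2,5)| = (5−2+1)·(5+1)^(2−1) = 4·6 = 24 (Konheim–Weiss)
One tuple (1,3) → sorted (1,3): b_i ≤ 3+i ∀i, a PF.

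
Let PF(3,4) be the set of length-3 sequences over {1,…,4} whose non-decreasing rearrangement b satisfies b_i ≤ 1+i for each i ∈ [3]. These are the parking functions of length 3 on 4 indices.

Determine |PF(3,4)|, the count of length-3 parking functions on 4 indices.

50

|PF(3,4)| = (4+1−3)·(4+1)^{3−1} = 2 · 25 = 50 [KW]
Check (2,3,4) → sorted (2,3,4): b_i ≤ 1+i ∀i, a PF.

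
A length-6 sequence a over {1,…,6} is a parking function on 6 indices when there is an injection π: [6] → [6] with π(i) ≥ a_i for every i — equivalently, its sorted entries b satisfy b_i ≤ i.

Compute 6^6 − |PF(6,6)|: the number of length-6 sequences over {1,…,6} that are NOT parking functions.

29849

Count = 1·7^5 = 1 · 16807 = 16807
Check (6,4,6,4,4,2) → sorted (2,4,4,4,6,6): b_1=2>1, not a PF.
Total 46656; non-PF = 46656−16807 = 29849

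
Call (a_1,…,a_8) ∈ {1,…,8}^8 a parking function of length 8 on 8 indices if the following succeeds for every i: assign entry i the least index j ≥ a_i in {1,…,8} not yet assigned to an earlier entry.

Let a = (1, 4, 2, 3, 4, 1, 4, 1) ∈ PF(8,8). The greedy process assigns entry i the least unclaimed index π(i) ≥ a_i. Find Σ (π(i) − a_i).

16

Σπ = 8·9/2 = 36 (π permutes [8]); Σa = 1+4+2+3+4+1+4+1 = 20; disp = 36−20 = 16.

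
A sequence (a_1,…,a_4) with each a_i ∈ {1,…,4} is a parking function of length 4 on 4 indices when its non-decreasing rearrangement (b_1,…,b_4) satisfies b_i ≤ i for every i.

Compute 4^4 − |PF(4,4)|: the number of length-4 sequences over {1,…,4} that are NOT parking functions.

#PF = (4−4+1)·(4+1)^(4−1) = 1×125 = 125
One tuple (3,3,3,3) → sorted (3,3,3,3): b_1=3>1, not a PF.
4^4 − 125 = 256 − 125 = 131

131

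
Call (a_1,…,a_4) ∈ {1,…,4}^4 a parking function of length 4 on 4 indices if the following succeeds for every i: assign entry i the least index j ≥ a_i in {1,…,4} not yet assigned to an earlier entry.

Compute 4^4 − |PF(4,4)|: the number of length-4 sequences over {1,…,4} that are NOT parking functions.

131

Count = (4−4+1)·(4+1)^(4−1) = 1×125 = 125
Check (1,4,2,4) → sorted (1,2,4,4): b_3=4>3, not a PF.
So 256 − 125 = 131 fail.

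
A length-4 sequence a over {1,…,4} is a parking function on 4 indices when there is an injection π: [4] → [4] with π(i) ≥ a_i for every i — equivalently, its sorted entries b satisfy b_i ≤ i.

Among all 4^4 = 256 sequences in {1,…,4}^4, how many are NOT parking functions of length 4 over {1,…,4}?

|PF| = (5−4)·5^(4−1) = 1·125 = 125 (Konheim–Weiss)
One tuple (3,4,1,4) → sorted (1,3,4,4): b_2=3>2, not a PF.
So 256 − 125 = 131 fail.

131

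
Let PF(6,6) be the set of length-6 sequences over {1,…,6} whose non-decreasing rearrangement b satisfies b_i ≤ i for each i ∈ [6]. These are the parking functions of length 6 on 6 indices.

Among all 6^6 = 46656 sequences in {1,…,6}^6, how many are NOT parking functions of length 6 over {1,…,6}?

Count = (7−6)·7^(6−1) = 1×16807 = 16807 (Konheim–Weiss)
Check (6,4,5,1,5,6) → sorted (1,4,5,5,6,6): b_2=4>2, not a PF.
6^6 − 16807 = 46656 − 16807 = 29849

29849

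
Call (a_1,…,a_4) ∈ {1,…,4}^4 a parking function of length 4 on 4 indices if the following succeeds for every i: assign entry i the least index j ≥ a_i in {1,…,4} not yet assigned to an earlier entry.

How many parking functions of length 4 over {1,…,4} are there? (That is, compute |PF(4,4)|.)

125

Count = 1·5^3 = 1 · 125 = 125
E.g. (3,4,1,1) → sorted (1,1,3,4): b_i ≤ i ∀i, a PF.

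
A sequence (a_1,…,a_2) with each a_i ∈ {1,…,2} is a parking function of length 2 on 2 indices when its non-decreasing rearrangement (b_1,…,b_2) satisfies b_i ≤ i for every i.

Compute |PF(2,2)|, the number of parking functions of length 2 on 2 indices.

3

|PF| = (3−2)·3^(2−1) = 1×3 = 3
Example (1,1) → sorted (1,1): b_i ≤ i ∀i, a PF.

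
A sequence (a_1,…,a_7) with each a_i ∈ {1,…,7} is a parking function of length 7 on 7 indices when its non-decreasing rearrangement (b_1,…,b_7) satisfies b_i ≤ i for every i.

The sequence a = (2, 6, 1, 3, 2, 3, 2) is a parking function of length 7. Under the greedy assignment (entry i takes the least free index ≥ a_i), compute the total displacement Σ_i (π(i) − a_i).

9

Σπ = 28 ({1..7} each once); Σa = 2+6+1+3+2+3+2 = 19; disp = 28−19 = 9.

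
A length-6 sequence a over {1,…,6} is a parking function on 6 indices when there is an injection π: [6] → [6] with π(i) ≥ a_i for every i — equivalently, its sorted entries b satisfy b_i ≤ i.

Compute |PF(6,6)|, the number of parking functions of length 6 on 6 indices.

16807

|PF| = (7−6)·7^(6−1) = 1·16807 = 16807
E.g. (1,2,5,2,2,6) → sorted (1,2,2,2,5,6): b_i ≤ i ∀i, a PF.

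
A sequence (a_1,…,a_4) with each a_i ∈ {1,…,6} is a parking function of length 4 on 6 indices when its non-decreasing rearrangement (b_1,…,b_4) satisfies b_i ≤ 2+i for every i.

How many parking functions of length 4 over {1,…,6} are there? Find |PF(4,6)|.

|PF(4,6)| = (7−4)·7^(4−1) = 3 · 343 = 1029
One tuple (1,5,6,3) → sorted (1,3,5,6): b_i ≤ 2+i ∀i, a PF.

1029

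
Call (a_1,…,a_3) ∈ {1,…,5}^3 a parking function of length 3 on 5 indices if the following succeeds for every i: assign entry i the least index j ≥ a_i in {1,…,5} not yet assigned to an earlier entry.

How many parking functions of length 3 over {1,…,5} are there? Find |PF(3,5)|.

108

|PF| = (5+1−3)·(5+1)^{3−1} = 3×36 = 108
Example (4,4,1) → sorted (1,4,4): b_i ≤ 2+i ∀i, a PF.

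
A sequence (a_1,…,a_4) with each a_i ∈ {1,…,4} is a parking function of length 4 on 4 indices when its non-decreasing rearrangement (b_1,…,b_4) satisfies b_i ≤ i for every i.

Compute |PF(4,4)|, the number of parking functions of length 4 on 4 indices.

125

Count = (4−4+1)·(4+1)^(4−1) = 1 · 125 = 125
Check (3,1,2,4) → sorted (1,2,3,4): b_i ≤ i ∀i, a PF.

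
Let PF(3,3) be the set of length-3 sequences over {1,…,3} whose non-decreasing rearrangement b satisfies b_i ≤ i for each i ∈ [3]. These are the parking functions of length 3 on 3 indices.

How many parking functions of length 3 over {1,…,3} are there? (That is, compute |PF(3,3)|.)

#PF = (3−3+1)·(3+1)^(3−1) = 1×16 = 16 [KW]
E.g. (1,1,1) → sorted (1,1,1): b_i ≤ i ∀i, a PF.

16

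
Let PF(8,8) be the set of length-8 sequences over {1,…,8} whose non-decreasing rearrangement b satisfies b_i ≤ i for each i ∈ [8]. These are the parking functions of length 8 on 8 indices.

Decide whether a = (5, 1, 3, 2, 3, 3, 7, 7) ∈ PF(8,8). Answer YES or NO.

Order a: b = (1, 2, 3, 3, 3, 5, 7, 7).
  b_1=1 ≤ 1
  b_2=2 ≤ 2
  b_3=3 ≤ 3
  b_4=3 ≤ 4
  b_5=3 ≤ 5
  b_6=5 ≤ 6
  b_7=7 ≤ 7
  b_8=7 ≤ 8
All bounds hold ⇒ YES

YES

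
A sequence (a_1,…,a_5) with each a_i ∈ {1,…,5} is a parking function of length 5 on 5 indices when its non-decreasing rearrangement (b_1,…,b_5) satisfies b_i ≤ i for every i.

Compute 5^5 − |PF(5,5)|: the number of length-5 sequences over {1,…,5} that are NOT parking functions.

#PF = (5−5+1)·(5+1)^(5−1) = 1 · 1296 = 1296 [KW]
E.g. (3,3,4,5,4) → sorted (3,3,4,4,5): b_1=3>1, not a PF.
So 3125 − 1296 = 1829 fail.

1829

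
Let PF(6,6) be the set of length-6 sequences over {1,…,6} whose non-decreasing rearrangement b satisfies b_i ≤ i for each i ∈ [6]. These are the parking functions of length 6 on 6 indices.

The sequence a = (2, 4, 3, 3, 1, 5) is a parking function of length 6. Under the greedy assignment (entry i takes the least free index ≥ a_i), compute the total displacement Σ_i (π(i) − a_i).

3

Σπ(i) = 1+…+6 = 21; Σa = 2+4+3+3+1+5 = 18; disp = 21−18 = 3.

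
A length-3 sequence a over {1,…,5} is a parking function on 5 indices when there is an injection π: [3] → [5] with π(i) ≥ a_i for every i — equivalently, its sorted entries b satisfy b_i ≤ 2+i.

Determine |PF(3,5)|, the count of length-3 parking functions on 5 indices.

#PF = 3·6^2 = 3·36 = 108
Check (1,4,1) → sorted (1,1,4): b_i ≤ 2+i ∀i, a PF.

108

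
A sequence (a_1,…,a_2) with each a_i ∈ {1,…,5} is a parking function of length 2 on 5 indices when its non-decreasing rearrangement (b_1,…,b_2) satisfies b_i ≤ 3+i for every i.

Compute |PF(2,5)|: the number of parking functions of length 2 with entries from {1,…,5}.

#PF = (6−2)·6^(2−1) = 4·6 = 24
Check (1,5) → sorted (1,5): b_i ≤ 3+i ∀i, a PF.

24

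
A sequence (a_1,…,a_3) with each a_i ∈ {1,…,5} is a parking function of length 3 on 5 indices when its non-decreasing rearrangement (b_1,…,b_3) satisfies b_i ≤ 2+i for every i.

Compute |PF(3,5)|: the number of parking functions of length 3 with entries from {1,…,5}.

|PF| = (5−3+1)·(5+1)^(3−1) = 3·36 = 108 (Pollak)
Check (2,2,4) → sorted (2,2,4): b_i ≤ 2+i ∀i, a PF.

108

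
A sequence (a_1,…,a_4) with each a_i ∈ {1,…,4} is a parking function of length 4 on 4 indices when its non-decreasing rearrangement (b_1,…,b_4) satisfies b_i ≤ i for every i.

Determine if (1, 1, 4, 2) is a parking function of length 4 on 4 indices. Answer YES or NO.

Rearranged: b = (1, 1, 2, 4).
  b_1=1 ≤ 1
  b_2=1 ≤ 2
  b_3=2 ≤ 3
  b_4=4 ≤ 4
All bounds hold ⇒ YES

YES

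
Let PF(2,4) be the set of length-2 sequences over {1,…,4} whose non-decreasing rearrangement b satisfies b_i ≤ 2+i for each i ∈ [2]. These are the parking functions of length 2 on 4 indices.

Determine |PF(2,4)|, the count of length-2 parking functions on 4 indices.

15

|PF(2,4)| = (5−2)·5^(2−1) = 3·5 = 15 [KW]
Example (4,3) → sorted (3,4): b_i ≤ 2+i ∀i, a PF.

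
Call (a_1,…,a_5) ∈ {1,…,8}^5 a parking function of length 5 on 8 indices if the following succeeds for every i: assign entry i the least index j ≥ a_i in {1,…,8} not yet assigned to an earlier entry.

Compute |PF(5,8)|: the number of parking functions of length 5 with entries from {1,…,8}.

26244

|PF| = 4·9^4 = 4·6561 = 26244 (Konheim–Weiss)
One tuple (4,7,7,5,2) → sorted (2,4,5,7,7): b_i ≤ 3+i ∀i, a PF.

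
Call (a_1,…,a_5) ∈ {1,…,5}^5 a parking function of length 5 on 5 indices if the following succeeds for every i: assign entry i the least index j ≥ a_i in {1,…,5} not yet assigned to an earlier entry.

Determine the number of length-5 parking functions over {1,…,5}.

1296

|PF| = (5−5+1)·(5+1)^(5−1) = 1·1296 = 1296 (Konheim–Weiss)
Check (2,4,1,1,4) → sorted (1,1,2,4,4): b_i ≤ i ∀i, a PF.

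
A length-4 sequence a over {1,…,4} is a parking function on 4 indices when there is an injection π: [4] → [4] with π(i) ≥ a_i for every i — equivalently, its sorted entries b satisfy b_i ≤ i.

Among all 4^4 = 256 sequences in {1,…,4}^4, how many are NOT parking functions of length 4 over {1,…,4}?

131

Count = 1·5^3 = 1·125 = 125 (Konheim–Weiss)
E.g. (1,1,4,4) → sorted (1,1,4,4): b_3=4>3, not a PF.
Total 256; non-PF = 256−125 = 131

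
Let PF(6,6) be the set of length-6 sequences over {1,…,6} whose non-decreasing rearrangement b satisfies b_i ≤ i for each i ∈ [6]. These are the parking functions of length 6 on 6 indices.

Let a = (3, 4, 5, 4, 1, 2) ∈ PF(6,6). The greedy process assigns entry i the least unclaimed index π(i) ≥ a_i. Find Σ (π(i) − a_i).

2

Σπ = 6·7/2 = 21 (π permutes [6]); Σa = 3+4+5+4+1+2 = 19; disp = 21−19 = 2.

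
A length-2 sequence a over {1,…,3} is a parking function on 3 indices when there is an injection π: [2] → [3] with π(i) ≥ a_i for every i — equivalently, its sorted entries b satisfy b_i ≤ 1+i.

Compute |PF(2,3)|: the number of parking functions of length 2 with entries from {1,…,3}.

8

#PF = 2·4^1 = 2×4 = 8 (Konheim–Weiss)
One tuple (1,3) → sorted (1,3): b_i ≤ 1+i ∀i, a PF.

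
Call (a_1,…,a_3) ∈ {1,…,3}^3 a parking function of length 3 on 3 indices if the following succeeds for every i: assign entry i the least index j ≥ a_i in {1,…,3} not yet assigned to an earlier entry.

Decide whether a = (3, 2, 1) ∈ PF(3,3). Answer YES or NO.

Rearranged: b = (1, 2, 3).
  b_1=1 ≤ 1
  b_2=2 ≤ 2
  b_3=3 ≤ 3
All bounds hold ⇒ YES

YES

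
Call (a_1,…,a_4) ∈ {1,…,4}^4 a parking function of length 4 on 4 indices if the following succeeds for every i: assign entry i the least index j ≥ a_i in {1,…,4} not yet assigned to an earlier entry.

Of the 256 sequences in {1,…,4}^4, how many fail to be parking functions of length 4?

|PF| = (4+1−4)·(4+1)^{4−1} = 1·125 = 125 [KW]
E.g. (2,4,2,2) → sorted (2,2,2,4): b_1=2>1, not a PF.
4^4 − 125 = 256 − 125 = 131

131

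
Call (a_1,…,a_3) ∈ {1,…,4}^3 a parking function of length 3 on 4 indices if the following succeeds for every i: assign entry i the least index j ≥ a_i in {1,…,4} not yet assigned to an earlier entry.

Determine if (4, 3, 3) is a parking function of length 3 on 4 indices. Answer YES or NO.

NO

Sorted: b = (3, 3, 4).
  b_1=3 > 2
  fails at i=1 ⇒ NO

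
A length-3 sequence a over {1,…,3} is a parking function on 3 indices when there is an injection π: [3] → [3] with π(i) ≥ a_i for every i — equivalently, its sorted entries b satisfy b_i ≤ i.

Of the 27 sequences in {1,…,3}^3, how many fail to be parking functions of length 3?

#PF = 1·4^2 = 1×16 = 16 (Pollak)
Check (3,3,3) → sorted (3,3,3): b_1=3>1, not a PF.
Total 27; non-PF = 27−16 = 11

11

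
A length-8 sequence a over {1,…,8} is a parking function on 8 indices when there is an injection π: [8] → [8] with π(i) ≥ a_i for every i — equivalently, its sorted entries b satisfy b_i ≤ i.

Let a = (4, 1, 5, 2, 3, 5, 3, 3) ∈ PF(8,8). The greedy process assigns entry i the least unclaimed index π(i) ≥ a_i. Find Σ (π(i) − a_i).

10

Σπ = 36 ({1..8} each once); Σa = 4+1+5+2+3+5+3+3 = 26; disp = 36−26 = 10.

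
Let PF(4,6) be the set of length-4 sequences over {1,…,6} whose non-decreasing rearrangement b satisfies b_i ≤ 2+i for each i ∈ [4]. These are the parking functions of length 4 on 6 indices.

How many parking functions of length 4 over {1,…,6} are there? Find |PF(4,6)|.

Count = (6−4+1)·(6+1)^(4−1) = 3 · 343 = 1029 [KW]
One tuple (5,1,4,2) → sorted (1,2,4,5): b_i ≤ 2+i ∀i, a PF.

1029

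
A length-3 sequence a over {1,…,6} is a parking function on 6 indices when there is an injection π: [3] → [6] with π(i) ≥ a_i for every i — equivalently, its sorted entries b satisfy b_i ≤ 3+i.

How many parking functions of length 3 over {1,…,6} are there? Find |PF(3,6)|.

|PF(3,6)| = (7−3)·7^(3−1) = 4·49 = 196 (Pollak)
Check (4,6,4) → sorted (4,4,6): b_i ≤ 3+i ∀i, a PF.

196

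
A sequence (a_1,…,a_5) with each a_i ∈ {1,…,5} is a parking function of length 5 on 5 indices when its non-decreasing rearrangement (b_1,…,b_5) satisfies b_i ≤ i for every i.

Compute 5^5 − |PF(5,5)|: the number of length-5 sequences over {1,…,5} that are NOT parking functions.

#PF = 1·6^4 = 1×1296 = 1296 (Konheim–Weiss)
Check (3,4,2,5,5) → sorted (2,3,4,5,5): b_1=2>1, not a PF.
5^5 − 1296 = 3125 − 1296 = 1829

1829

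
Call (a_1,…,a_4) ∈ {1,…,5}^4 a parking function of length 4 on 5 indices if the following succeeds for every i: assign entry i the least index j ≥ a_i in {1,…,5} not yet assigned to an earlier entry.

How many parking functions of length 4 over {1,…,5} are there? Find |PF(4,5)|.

|PF(4,5)| = (5+1−4)·(5+1)^{4−1} = 2 · 216 = 432 [KW]
E.g. (2,4,2,3) → sorted (2,2,3,4): b_i ≤ 1+i ∀i, a PF.

432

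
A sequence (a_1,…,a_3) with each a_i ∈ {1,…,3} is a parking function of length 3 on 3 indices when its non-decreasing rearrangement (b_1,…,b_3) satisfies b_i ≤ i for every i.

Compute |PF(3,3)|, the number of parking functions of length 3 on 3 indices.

Count = 1·4^2 = 1·16 = 16 (Konheim–Weiss)
Example (1,1,3) → sorted (1,1,3): b_i ≤ i ∀i, a PF.

16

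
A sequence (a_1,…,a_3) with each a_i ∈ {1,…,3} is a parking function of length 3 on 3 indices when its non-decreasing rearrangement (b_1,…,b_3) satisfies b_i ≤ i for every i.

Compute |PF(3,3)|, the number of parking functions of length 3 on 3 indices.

|PF(3,3)| = (3−3+1)·(3+1)^(3−1) = 1×16 = 16 (Konheim–Weiss)
Example (2,1,3) → sorted (1,2,3): b_i ≤ i ∀i, a PF.

16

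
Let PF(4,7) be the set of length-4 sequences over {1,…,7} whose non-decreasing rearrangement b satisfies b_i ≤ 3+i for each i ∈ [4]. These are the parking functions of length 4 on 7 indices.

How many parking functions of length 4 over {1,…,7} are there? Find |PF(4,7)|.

2048

|PF| = (7+1−4)·(7+1)^{4−1} = 4·512 = 2048 (Pollak)
Check (5,4,2,4) → sorted (2,4,4,5): b_i ≤ 3+i ∀i, a PF.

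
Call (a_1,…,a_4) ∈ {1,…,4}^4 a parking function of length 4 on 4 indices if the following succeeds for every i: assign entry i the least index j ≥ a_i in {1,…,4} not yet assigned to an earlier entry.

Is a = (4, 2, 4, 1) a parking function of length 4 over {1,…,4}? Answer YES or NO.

Order a: b = (1, 2, 4, 4).
  b_1=1 ≤ 1
  b_2=2 ≤ 2
  b_3=4 > 3
  fails at i=3 ⇒ NO

NO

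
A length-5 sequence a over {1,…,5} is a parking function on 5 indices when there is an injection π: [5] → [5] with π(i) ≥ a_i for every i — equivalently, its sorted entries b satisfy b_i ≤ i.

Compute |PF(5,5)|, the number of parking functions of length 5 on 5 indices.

#PF = (5+1−5)·(5+1)^{5−1} = 1 · 1296 = 1296 (Pollak)
E.g. (2,2,5,3,1) → sorted (1,2,2,3,5): b_i ≤ i ∀i, a PF.

1296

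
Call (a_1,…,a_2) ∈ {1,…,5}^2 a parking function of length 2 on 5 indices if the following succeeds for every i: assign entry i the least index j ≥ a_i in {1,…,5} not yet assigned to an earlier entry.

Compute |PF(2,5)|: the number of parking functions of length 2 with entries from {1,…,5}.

24

#PF = (6−2)·6^(2−1) = 4·6 = 24
Check (4,4) → sorted (4,4): b_i ≤ 3+i ∀i, a PF.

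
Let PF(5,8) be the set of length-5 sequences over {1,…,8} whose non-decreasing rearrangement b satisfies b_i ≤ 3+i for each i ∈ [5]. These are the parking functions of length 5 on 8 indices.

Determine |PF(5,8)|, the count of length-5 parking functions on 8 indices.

26244

#PF = (8−5+1)·(8+1)^(5−1) = 4×6561 = 26244 (Pollak)
Example (5,1,2,6,4) → sorted (1,2,4,5,6): b_i ≤ 3+i ∀i, a PF.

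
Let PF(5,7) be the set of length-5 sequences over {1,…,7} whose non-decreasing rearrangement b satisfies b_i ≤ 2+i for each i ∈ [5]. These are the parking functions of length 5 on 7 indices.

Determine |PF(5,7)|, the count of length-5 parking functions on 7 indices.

#PF = 3·8^4 = 3×4096 = 12288 (Konheim–Weiss)
E.g. (3,6,1,1,2) → sorted (1,1,2,3,6): b_i ≤ 2+i ∀i, a PF.

12288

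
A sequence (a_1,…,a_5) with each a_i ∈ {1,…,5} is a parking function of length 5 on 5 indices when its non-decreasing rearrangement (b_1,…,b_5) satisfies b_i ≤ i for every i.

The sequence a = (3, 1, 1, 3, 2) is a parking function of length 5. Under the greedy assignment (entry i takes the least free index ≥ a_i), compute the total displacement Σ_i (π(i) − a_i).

Σπ = 15 ({1..5} each once); Σa = 3+1+1+3+2 = 10; disp = 15−10 = 5.

5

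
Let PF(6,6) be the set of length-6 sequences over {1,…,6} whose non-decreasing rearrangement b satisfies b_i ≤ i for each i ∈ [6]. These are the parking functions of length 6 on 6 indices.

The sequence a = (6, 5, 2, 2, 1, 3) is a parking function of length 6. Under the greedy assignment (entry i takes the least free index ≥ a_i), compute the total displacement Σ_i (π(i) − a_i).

Σπ = 6·7/2 = 21 (π permutes [6]); Σa = 6+5+2+2+1+3 = 19; disp = 21−19 = 2.

2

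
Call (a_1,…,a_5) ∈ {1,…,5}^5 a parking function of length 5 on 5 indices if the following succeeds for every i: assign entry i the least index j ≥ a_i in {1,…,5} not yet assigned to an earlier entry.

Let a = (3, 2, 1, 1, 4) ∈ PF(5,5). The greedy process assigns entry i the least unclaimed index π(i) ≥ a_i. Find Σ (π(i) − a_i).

4

Σπ = 15 ({1..5} each once); Σa = 3+2+1+1+4 = 11; disp = 15−11 = 4.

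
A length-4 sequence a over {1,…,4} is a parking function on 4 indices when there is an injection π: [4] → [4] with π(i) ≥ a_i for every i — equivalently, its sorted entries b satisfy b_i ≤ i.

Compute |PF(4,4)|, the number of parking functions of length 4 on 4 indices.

125

|PF| = (5−4)·5^(4−1) = 1 · 125 = 125
Check (4,2,3,1) → sorted (1,2,3,4): b_i ≤ i ∀i, a PF.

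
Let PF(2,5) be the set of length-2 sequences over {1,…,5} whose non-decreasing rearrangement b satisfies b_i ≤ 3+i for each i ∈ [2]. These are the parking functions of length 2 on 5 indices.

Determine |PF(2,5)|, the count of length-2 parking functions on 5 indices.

Count = (6−2)·6^(2−1) = 4×6 = 24 (Konheim–Weiss)
E.g. (1,2) → sorted (1,2): b_i ≤ 3+i ∀i, a PF.

24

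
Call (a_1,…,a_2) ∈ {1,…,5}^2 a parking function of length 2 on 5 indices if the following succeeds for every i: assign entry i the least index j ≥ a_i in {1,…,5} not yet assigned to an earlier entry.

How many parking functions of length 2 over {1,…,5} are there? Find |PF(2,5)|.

|PF(2,5)| = (5−2+1)·(5+1)^(2−1) = 4 · 6 = 24 [KW]
E.g. (3,1) → sorted (1,3): b_i ≤ 3+i ∀i, a PF.

24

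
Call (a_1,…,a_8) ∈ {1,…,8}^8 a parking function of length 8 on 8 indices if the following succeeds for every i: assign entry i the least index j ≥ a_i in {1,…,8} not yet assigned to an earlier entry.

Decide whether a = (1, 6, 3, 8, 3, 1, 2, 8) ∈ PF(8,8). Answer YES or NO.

NO

Order a: b = (1, 1, 2, 3, 3, 6, 8, 8).
  b_1=1 ≤ 1
  b_2=1 ≤ 2
  b_3=2 ≤ 3
  b_4=3 ≤ 4
  b_5=3 ≤ 5
  b_6=6 ≤ 6
  b_7=8 > 7
  fails at i=7 ⇒ NO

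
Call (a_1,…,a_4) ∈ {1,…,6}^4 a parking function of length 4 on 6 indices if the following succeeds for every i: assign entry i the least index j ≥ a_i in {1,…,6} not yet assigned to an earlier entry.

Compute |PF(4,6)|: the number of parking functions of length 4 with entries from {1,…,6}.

Count = (6−4+1)·(6+1)^(4−1) = 3 · 343 = 1029 [KW]
Example (2,3,1,5) → sorted (1,2,3,5): b_i ≤ 2+i ∀i, a PF.

1029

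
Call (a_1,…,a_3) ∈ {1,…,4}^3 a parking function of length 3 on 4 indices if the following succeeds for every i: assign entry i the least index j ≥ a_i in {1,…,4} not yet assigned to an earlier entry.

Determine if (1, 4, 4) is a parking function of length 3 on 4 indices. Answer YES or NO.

Rearranged: b = (1, 4, 4).
  b_1=1 ≤ 2
  b_2=4 > 3
  fails at i=2 ⇒ NO

NO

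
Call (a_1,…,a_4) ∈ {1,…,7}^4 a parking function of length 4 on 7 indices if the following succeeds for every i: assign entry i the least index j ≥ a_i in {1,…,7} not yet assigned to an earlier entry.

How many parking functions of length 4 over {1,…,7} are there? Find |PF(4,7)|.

Count = (7−4+1)·(7+1)^(4−1) = 4×512 = 2048 (Konheim–Weiss)
Example (7,3,3,2) → sorted (2,3,3,7): b_i ≤ 3+i ∀i, a PF.

2048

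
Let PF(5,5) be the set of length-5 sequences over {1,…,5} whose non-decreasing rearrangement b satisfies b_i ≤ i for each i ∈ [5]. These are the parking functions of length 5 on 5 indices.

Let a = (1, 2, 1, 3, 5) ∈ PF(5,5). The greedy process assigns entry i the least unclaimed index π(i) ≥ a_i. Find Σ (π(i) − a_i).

Σπ = 5·6/2 = 15 (π permutes [5]); Σa = 1+2+1+3+5 = 12; disp = 15−12 = 3.

3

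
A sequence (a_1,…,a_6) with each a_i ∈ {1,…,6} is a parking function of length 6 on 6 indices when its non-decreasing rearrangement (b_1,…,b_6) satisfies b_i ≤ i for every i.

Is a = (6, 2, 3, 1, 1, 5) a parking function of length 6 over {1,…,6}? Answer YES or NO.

YES

Sorted: b = (1, 1, 2, 3, 5, 6).
  b_1=1 ≤ 1
  b_2=1 ≤ 2
  b_3=2 ≤ 3
  b_4=3 ≤ 4
  b_5=5 ≤ 5
  b_6=6 ≤ 6
All bounds hold ⇒ YES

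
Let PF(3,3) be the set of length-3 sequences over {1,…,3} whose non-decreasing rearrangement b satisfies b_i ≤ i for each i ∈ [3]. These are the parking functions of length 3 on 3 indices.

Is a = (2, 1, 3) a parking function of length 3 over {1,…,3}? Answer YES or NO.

YES

Order a: b = (1, 2, 3).
  b_1=1 ≤ 1
  b_2=2 ≤ 2
  b_3=3 ≤ 3
All bounds hold ⇒ YES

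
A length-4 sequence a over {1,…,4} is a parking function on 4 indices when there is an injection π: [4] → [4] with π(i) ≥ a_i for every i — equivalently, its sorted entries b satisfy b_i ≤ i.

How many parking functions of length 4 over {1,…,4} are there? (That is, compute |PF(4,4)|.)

|PF| = (4−4+1)·(4+1)^(4−1) = 1×125 = 125 [KW]
E.g. (1,1,1,3) → sorted (1,1,1,3): b_i ≤ i ∀i, a PF.

125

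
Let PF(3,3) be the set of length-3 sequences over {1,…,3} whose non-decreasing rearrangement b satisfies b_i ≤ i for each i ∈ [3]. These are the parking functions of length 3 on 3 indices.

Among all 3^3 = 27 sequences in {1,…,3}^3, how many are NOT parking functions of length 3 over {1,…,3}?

Count = 1·4^2 = 1 · 16 = 16 (Pollak)
E.g. (2,3,2) → sorted (2,2,3): b_1=2>1, not a PF.
Total 27; non-PF = 27−16 = 11

11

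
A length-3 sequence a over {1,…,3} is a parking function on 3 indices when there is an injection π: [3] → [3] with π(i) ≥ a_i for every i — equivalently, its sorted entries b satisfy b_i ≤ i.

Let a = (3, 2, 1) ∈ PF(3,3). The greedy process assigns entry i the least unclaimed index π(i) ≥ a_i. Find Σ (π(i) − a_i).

0

Σπ = 3·4/2 = 6 (π permutes [3]); Σa = 3+2+1 = 6; disp = 6−6 = 0.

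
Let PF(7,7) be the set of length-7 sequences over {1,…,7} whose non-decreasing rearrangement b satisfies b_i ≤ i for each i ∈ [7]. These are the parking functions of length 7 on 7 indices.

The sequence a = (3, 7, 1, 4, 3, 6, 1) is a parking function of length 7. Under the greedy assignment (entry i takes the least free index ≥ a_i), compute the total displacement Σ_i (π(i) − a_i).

3

Σπ(i) = 1+…+7 = 28; Σa = 3+7+1+4+3+6+1 = 25; disp = 28−25 = 3.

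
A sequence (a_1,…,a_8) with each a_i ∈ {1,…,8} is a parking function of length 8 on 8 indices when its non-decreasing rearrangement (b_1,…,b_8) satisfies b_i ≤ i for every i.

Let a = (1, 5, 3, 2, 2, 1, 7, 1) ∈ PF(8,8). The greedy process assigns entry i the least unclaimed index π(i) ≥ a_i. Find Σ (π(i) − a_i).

14

Σπ(i) = 1+…+8 = 36; Σa = 1+5+3+2+2+1+7+1 = 22; disp = 36−22 = 14.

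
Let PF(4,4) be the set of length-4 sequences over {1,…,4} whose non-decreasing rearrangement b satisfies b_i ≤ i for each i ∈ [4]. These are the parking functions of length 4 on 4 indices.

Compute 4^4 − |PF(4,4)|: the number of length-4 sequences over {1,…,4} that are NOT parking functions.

|PF(4,4)| = 1·5^3 = 1 · 125 = 125 (Pollak)
One tuple (1,3,3,3) → sorted (1,3,3,3): b_2=3>2, not a PF.
Total 256; non-PF = 256−125 = 131

131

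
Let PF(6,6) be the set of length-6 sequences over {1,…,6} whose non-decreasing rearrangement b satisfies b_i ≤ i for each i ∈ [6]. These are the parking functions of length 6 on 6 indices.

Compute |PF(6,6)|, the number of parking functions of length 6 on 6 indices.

16807

|PF| = (6+1−6)·(6+1)^{6−1} = 1×16807 = 16807 (Pollak)
Check (3,4,1,6,2,1) → sorted (1,1,2,3,4,6): b_i ≤ i ∀i, a PF.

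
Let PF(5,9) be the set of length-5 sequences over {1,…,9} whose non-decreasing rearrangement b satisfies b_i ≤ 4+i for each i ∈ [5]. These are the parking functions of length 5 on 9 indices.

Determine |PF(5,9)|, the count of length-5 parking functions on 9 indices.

Count = (9−5+1)·(9+1)^(5−1) = 5×10000 = 50000 (Pollak)
E.g. (5,1,4,3,4) → sorted (1,3,4,4,5): b_i ≤ 4+i ∀i, a PF.

50000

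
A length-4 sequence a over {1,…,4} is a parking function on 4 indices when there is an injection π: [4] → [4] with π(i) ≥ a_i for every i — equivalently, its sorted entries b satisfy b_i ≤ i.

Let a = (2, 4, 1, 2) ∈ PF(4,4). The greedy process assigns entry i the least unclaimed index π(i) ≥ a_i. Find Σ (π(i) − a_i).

Σπ = 10 ({1..4} each once); Σa = 2+4+1+2 = 9; disp = 10−9 = 1.

1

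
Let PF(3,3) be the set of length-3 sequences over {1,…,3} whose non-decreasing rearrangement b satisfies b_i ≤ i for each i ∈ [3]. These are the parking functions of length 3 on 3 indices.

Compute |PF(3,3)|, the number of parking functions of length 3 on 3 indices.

|PF(3,3)| = (3−3+1)·(3+1)^(3−1) = 1×16 = 16 (Konheim–Weiss)
Example (1,2,2) → sorted (1,2,2): b_i ≤ i ∀i, a PF.

16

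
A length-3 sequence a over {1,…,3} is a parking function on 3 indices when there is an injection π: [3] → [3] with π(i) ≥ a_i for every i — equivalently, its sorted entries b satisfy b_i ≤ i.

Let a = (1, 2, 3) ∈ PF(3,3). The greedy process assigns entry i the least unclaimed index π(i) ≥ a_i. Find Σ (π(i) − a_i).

Σπ = 3·4/2 = 6 (π permutes [3]); Σa = 1+2+3 = 6; disp = 6−6 = 0.

0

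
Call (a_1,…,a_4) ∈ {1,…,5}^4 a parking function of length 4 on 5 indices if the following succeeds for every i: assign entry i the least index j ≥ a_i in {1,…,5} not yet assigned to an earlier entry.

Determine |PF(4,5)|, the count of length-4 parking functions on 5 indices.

#PF = (5−4+1)·(5+1)^(4−1) = 2 · 216 = 432 (Konheim–Weiss)
Example (4,3,4,1) → sorted (1,3,4,4): b_i ≤ 1+i ∀i, a PF.

432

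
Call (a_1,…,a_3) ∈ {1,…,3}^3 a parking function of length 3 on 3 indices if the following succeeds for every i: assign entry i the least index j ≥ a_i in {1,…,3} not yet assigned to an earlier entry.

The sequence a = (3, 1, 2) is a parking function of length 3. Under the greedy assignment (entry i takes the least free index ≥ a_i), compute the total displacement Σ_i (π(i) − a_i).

Σπ = 3·4/2 = 6 (π permutes [3]); Σa = 3+1+2 = 6; disp = 6−6 = 0.

0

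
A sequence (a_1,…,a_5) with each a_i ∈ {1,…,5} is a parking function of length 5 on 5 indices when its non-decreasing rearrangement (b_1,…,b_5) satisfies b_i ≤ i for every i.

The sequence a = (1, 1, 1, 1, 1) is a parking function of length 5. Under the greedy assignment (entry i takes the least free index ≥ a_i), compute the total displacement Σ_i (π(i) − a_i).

10

Σπ = 5·6/2 = 15 (π permutes [5]); Σa = 1+1+1+1+1 = 5; disp = 15−5 = 10.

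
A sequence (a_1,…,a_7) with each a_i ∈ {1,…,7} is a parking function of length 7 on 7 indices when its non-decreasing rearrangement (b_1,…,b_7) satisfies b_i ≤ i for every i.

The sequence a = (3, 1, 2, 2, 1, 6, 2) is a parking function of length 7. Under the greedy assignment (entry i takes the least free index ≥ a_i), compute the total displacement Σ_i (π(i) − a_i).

Σπ = 28 ({1..7} each once); Σa = 3+1+2+2+1+6+2 = 17; disp = 28−17 = 11.

11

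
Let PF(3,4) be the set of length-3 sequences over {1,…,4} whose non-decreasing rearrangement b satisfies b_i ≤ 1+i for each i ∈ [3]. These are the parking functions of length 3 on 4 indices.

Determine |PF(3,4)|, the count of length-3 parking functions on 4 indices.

|PF(3,4)| = (4+1−3)·(4+1)^{3−1} = 2×25 = 50 (Pollak)
One tuple (2,3,4) → sorted (2,3,4): b_i ≤ 1+i ∀i, a PF.

50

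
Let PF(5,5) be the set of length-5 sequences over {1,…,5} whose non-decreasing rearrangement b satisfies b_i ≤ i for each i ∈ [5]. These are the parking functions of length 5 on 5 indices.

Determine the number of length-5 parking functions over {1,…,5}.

1296

|PF(5,5)| = (6−5)·6^(5−1) = 1×1296 = 1296 [KW]
E.g. (2,2,2,4,1) → sorted (1,2,2,2,4): b_i ≤ i ∀i, a PF.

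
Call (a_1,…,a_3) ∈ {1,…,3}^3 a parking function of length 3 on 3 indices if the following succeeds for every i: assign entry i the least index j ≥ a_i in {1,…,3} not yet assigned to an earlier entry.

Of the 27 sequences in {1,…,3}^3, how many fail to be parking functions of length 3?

11

|PF(3,3)| = (4−3)·4^(3−1) = 1×16 = 16 [KW]
E.g. (3,3,3) → sorted (3,3,3): b_1=3>1, not a PF.
3^3 − 16 = 27 − 16 = 11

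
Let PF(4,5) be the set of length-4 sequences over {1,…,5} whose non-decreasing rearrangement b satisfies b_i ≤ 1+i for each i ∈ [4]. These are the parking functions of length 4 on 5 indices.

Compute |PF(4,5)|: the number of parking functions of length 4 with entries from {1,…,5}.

432

#PF = (6−4)·6^(4−1) = 2×216 = 432 [KW]
Check (2,4,3,1) → sorted (1,2,3,4): b_i ≤ 1+i ∀i, a PF.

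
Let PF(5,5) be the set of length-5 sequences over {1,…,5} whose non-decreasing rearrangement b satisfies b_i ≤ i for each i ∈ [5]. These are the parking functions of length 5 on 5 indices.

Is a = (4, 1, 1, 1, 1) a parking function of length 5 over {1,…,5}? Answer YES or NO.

Rearranged: b = (1, 1, 1, 1, 4).
  b_1=1 ≤ 1
  b_2=1 ≤ 2
  b_3=1 ≤ 3
  b_4=1 ≤ 4
  b_5=4 ≤ 5
All bounds hold ⇒ YES

YES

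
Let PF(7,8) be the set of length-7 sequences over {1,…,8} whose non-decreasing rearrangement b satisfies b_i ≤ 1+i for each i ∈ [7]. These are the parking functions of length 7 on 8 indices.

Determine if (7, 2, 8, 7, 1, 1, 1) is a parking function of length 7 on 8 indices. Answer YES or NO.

NO

Sorted: b = (1, 1, 1, 2, 7, 7, 8).
  b_1=1 ≤ 2
  b_2=1 ≤ 3
  b_3=1 ≤ 4
  b_4=2 ≤ 5
  b_5=7 > 6
  fails at i=5 ⇒ NO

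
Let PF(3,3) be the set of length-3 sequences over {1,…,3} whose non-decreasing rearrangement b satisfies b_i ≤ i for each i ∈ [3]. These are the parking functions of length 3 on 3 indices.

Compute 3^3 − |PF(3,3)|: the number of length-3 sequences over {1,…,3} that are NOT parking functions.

11

Count = 1·4^2 = 1·16 = 16
Check (2,2,2) → sorted (2,2,2): b_1=2>1, not a PF.
So 27 − 16 = 11 fail.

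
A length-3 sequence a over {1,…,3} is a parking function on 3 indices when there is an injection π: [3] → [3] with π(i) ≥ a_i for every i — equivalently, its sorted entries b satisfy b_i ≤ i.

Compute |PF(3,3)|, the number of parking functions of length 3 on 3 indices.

16

|PF(3,3)| = 1·4^2 = 1 · 16 = 16 (Konheim–Weiss)
Example (2,1,3) → sorted (1,2,3): b_i ≤ i ∀i, a PF.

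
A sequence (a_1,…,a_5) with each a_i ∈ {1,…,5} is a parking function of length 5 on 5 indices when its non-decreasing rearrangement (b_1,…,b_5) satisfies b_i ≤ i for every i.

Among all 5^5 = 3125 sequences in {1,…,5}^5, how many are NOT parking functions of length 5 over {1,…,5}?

|PF| = 1·6^4 = 1 · 1296 = 1296
Example (2,2,4,2,4) → sorted (2,2,2,4,4): b_1=2>1, not a PF.
Total 3125; non-PF = 3125−1296 = 1829

1829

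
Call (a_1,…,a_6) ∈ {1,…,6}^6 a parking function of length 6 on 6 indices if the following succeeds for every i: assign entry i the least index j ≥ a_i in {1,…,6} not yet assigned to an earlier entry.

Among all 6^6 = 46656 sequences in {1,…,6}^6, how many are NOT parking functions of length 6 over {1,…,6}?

29849

Count = (7−6)·7^(6−1) = 1×16807 = 16807 (Pollak)
E.g. (1,6,5,5,3,6) → sorted (1,3,5,5,6,6): b_2=3>2, not a PF.
Total 46656; non-PF = 46656−16807 = 29849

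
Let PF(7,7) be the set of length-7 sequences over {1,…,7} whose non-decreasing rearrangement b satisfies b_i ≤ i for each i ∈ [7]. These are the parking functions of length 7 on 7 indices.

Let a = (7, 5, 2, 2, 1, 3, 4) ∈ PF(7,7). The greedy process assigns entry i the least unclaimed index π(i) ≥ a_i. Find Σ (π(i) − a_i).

4

Σπ = 28 ({1..7} each once); Σa = 7+5+2+2+1+3+4 = 24; disp = 28−24 = 4.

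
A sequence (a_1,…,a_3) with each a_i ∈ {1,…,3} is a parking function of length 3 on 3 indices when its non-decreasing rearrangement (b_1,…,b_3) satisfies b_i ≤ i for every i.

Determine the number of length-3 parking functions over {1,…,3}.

|PF(3,3)| = 1·4^2 = 1×16 = 16
E.g. (1,2,2) → sorted (1,2,2): b_i ≤ i ∀i, a PF.

16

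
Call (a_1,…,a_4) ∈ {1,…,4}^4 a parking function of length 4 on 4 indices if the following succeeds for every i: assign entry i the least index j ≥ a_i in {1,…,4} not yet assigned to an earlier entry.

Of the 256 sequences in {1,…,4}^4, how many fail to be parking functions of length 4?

131

|PF| = (5−4)·5^(4−1) = 1·125 = 125
E.g. (2,4,4,4) → sorted (2,4,4,4): b_1=2>1, not a PF.
4^4 − 125 = 256 − 125 = 131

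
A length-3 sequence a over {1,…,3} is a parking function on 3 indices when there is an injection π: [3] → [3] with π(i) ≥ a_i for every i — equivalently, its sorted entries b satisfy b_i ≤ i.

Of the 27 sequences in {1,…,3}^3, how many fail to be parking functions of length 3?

|PF(3,3)| = (4−3)·4^(3−1) = 1·16 = 16
Check (3,3,3) → sorted (3,3,3): b_1=3>1, not a PF.
So 27 − 16 = 11 fail.

11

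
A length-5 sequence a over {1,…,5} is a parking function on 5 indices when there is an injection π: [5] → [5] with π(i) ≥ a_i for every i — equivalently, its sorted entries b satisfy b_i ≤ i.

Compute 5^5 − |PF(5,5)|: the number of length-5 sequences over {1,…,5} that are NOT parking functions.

1829

Count = (5−5+1)·(5+1)^(5−1) = 1·1296 = 1296 (Konheim–Weiss)
One tuple (5,5,5,3,4) → sorted (3,4,5,5,5): b_1=3>1, not a PF.
Total 3125; non-PF = 3125−1296 = 1829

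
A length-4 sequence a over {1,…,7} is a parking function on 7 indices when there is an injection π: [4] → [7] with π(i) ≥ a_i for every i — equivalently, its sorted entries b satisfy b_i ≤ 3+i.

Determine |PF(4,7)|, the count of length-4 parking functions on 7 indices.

Count = (7−4+1)·(7+1)^(4−1) = 4·512 = 2048 (Konheim–Weiss)
Example (1,5,2,7) → sorted (1,2,5,7): b_i ≤ 3+i ∀i, a PF.

2048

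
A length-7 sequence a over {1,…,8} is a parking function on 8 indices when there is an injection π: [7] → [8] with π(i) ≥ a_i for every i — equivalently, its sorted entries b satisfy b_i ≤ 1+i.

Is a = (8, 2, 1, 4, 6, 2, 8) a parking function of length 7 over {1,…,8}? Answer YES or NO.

Rearranged: b = (1, 2, 2, 4, 6, 8, 8).
  b_1=1 ≤ 2
  b_2=2 ≤ 3
  b_3=2 ≤ 4
  b_4=4 ≤ 5
  b_5=6 ≤ 6
  b_6=8 > 7
  fails at i=6 ⇒ NO

NO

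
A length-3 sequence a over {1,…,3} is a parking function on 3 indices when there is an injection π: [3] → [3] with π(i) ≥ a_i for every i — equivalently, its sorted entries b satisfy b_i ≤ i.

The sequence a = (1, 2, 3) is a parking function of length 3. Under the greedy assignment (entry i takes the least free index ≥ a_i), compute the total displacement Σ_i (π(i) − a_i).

0

Σπ = 3·4/2 = 6 (π permutes [3]); Σa = 1+2+3 = 6; disp = 6−6 = 0.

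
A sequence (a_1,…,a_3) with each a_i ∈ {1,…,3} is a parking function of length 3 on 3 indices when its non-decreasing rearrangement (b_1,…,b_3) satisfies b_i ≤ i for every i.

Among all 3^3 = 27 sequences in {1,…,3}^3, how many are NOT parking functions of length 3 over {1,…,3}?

Count = (4−3)·4^(3−1) = 1·16 = 16 (Pollak)
Check (3,3,3) → sorted (3,3,3): b_1=3>1, not a PF.
Total 27; non-PF = 27−16 = 11

11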